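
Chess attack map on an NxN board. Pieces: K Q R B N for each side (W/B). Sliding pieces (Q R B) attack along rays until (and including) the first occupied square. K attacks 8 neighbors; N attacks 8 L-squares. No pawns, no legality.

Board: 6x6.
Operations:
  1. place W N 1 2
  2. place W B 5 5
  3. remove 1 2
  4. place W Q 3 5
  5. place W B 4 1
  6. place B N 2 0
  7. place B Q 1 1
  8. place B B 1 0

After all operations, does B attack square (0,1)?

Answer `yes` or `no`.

Answer: yes

Derivation:
Op 1: place WN@(1,2)
Op 2: place WB@(5,5)
Op 3: remove (1,2)
Op 4: place WQ@(3,5)
Op 5: place WB@(4,1)
Op 6: place BN@(2,0)
Op 7: place BQ@(1,1)
Op 8: place BB@(1,0)
Per-piece attacks for B:
  BB@(1,0): attacks (2,1) (3,2) (4,3) (5,4) (0,1)
  BQ@(1,1): attacks (1,2) (1,3) (1,4) (1,5) (1,0) (2,1) (3,1) (4,1) (0,1) (2,2) (3,3) (4,4) (5,5) (2,0) (0,2) (0,0) [ray(0,-1) blocked at (1,0); ray(1,0) blocked at (4,1); ray(1,1) blocked at (5,5); ray(1,-1) blocked at (2,0)]
  BN@(2,0): attacks (3,2) (4,1) (1,2) (0,1)
B attacks (0,1): yes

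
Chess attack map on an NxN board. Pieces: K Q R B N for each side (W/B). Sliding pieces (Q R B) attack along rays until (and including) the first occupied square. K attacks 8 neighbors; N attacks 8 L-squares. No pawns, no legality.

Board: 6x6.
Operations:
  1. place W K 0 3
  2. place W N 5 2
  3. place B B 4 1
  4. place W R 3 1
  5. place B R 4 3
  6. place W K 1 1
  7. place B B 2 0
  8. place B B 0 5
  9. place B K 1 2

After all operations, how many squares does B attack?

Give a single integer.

Op 1: place WK@(0,3)
Op 2: place WN@(5,2)
Op 3: place BB@(4,1)
Op 4: place WR@(3,1)
Op 5: place BR@(4,3)
Op 6: place WK@(1,1)
Op 7: place BB@(2,0)
Op 8: place BB@(0,5)
Op 9: place BK@(1,2)
Per-piece attacks for B:
  BB@(0,5): attacks (1,4) (2,3) (3,2) (4,1) [ray(1,-1) blocked at (4,1)]
  BK@(1,2): attacks (1,3) (1,1) (2,2) (0,2) (2,3) (2,1) (0,3) (0,1)
  BB@(2,0): attacks (3,1) (1,1) [ray(1,1) blocked at (3,1); ray(-1,1) blocked at (1,1)]
  BB@(4,1): attacks (5,2) (5,0) (3,2) (2,3) (1,4) (0,5) (3,0) [ray(1,1) blocked at (5,2); ray(-1,1) blocked at (0,5)]
  BR@(4,3): attacks (4,4) (4,5) (4,2) (4,1) (5,3) (3,3) (2,3) (1,3) (0,3) [ray(0,-1) blocked at (4,1); ray(-1,0) blocked at (0,3)]
Union (21 distinct): (0,1) (0,2) (0,3) (0,5) (1,1) (1,3) (1,4) (2,1) (2,2) (2,3) (3,0) (3,1) (3,2) (3,3) (4,1) (4,2) (4,4) (4,5) (5,0) (5,2) (5,3)

Answer: 21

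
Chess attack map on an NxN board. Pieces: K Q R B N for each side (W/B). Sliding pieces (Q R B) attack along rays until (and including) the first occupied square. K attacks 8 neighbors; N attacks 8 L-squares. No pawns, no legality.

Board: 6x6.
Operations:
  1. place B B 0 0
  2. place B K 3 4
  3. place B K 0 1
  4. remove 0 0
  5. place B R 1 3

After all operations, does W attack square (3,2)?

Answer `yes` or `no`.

Op 1: place BB@(0,0)
Op 2: place BK@(3,4)
Op 3: place BK@(0,1)
Op 4: remove (0,0)
Op 5: place BR@(1,3)
Per-piece attacks for W:
W attacks (3,2): no

Answer: no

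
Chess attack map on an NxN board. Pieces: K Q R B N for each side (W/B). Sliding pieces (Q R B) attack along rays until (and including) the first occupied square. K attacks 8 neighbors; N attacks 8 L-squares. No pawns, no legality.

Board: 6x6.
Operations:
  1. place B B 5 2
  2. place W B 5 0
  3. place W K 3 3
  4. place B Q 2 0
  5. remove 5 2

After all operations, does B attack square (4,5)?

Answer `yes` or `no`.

Op 1: place BB@(5,2)
Op 2: place WB@(5,0)
Op 3: place WK@(3,3)
Op 4: place BQ@(2,0)
Op 5: remove (5,2)
Per-piece attacks for B:
  BQ@(2,0): attacks (2,1) (2,2) (2,3) (2,4) (2,5) (3,0) (4,0) (5,0) (1,0) (0,0) (3,1) (4,2) (5,3) (1,1) (0,2) [ray(1,0) blocked at (5,0)]
B attacks (4,5): no

Answer: no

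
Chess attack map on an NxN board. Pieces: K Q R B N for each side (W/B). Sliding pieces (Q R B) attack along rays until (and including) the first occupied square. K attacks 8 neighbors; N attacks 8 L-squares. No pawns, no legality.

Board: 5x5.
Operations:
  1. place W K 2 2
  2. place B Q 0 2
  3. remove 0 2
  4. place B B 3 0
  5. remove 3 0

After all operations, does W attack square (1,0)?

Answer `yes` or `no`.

Answer: no

Derivation:
Op 1: place WK@(2,2)
Op 2: place BQ@(0,2)
Op 3: remove (0,2)
Op 4: place BB@(3,0)
Op 5: remove (3,0)
Per-piece attacks for W:
  WK@(2,2): attacks (2,3) (2,1) (3,2) (1,2) (3,3) (3,1) (1,3) (1,1)
W attacks (1,0): no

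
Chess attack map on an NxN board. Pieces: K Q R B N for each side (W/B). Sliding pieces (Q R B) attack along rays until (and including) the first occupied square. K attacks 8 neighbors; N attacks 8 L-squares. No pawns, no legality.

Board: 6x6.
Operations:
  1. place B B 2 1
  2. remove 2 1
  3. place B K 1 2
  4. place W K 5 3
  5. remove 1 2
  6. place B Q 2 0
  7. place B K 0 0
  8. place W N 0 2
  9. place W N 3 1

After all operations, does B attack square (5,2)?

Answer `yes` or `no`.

Op 1: place BB@(2,1)
Op 2: remove (2,1)
Op 3: place BK@(1,2)
Op 4: place WK@(5,3)
Op 5: remove (1,2)
Op 6: place BQ@(2,0)
Op 7: place BK@(0,0)
Op 8: place WN@(0,2)
Op 9: place WN@(3,1)
Per-piece attacks for B:
  BK@(0,0): attacks (0,1) (1,0) (1,1)
  BQ@(2,0): attacks (2,1) (2,2) (2,3) (2,4) (2,5) (3,0) (4,0) (5,0) (1,0) (0,0) (3,1) (1,1) (0,2) [ray(-1,0) blocked at (0,0); ray(1,1) blocked at (3,1); ray(-1,1) blocked at (0,2)]
B attacks (5,2): no

Answer: no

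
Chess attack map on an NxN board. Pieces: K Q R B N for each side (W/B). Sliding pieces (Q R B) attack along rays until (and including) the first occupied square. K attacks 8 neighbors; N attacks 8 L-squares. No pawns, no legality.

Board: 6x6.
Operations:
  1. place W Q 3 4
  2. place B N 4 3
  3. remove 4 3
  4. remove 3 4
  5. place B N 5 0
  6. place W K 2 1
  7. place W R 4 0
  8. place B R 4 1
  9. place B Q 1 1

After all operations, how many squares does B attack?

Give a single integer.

Op 1: place WQ@(3,4)
Op 2: place BN@(4,3)
Op 3: remove (4,3)
Op 4: remove (3,4)
Op 5: place BN@(5,0)
Op 6: place WK@(2,1)
Op 7: place WR@(4,0)
Op 8: place BR@(4,1)
Op 9: place BQ@(1,1)
Per-piece attacks for B:
  BQ@(1,1): attacks (1,2) (1,3) (1,4) (1,5) (1,0) (2,1) (0,1) (2,2) (3,3) (4,4) (5,5) (2,0) (0,2) (0,0) [ray(1,0) blocked at (2,1)]
  BR@(4,1): attacks (4,2) (4,3) (4,4) (4,5) (4,0) (5,1) (3,1) (2,1) [ray(0,-1) blocked at (4,0); ray(-1,0) blocked at (2,1)]
  BN@(5,0): attacks (4,2) (3,1)
Union (20 distinct): (0,0) (0,1) (0,2) (1,0) (1,2) (1,3) (1,4) (1,5) (2,0) (2,1) (2,2) (3,1) (3,3) (4,0) (4,2) (4,3) (4,4) (4,5) (5,1) (5,5)

Answer: 20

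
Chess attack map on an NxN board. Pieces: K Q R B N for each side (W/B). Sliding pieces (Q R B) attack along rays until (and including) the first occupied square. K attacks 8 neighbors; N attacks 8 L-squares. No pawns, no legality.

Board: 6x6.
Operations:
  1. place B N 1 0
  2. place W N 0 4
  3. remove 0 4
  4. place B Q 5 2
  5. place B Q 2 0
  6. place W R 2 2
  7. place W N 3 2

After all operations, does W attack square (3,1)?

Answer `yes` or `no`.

Answer: no

Derivation:
Op 1: place BN@(1,0)
Op 2: place WN@(0,4)
Op 3: remove (0,4)
Op 4: place BQ@(5,2)
Op 5: place BQ@(2,0)
Op 6: place WR@(2,2)
Op 7: place WN@(3,2)
Per-piece attacks for W:
  WR@(2,2): attacks (2,3) (2,4) (2,5) (2,1) (2,0) (3,2) (1,2) (0,2) [ray(0,-1) blocked at (2,0); ray(1,0) blocked at (3,2)]
  WN@(3,2): attacks (4,4) (5,3) (2,4) (1,3) (4,0) (5,1) (2,0) (1,1)
W attacks (3,1): no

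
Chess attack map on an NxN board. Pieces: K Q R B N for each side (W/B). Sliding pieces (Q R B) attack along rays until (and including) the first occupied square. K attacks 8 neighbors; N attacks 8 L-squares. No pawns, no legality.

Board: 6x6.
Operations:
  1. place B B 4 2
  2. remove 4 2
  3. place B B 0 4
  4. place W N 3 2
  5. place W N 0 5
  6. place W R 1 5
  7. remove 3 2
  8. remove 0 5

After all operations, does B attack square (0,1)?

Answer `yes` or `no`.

Op 1: place BB@(4,2)
Op 2: remove (4,2)
Op 3: place BB@(0,4)
Op 4: place WN@(3,2)
Op 5: place WN@(0,5)
Op 6: place WR@(1,5)
Op 7: remove (3,2)
Op 8: remove (0,5)
Per-piece attacks for B:
  BB@(0,4): attacks (1,5) (1,3) (2,2) (3,1) (4,0) [ray(1,1) blocked at (1,5)]
B attacks (0,1): no

Answer: no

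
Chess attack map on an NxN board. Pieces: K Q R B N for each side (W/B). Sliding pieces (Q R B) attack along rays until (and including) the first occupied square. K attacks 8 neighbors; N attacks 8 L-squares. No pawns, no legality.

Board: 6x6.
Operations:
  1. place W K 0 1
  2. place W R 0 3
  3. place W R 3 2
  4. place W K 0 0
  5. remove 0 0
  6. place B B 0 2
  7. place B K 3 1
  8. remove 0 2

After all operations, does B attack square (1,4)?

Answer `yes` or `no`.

Op 1: place WK@(0,1)
Op 2: place WR@(0,3)
Op 3: place WR@(3,2)
Op 4: place WK@(0,0)
Op 5: remove (0,0)
Op 6: place BB@(0,2)
Op 7: place BK@(3,1)
Op 8: remove (0,2)
Per-piece attacks for B:
  BK@(3,1): attacks (3,2) (3,0) (4,1) (2,1) (4,2) (4,0) (2,2) (2,0)
B attacks (1,4): no

Answer: no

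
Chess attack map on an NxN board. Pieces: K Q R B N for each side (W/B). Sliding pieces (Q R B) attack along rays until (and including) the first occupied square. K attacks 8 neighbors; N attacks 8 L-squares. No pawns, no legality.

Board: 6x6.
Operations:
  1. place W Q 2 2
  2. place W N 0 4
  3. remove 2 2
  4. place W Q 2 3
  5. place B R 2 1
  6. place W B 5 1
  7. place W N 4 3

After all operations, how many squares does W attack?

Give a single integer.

Answer: 25

Derivation:
Op 1: place WQ@(2,2)
Op 2: place WN@(0,4)
Op 3: remove (2,2)
Op 4: place WQ@(2,3)
Op 5: place BR@(2,1)
Op 6: place WB@(5,1)
Op 7: place WN@(4,3)
Per-piece attacks for W:
  WN@(0,4): attacks (2,5) (1,2) (2,3)
  WQ@(2,3): attacks (2,4) (2,5) (2,2) (2,1) (3,3) (4,3) (1,3) (0,3) (3,4) (4,5) (3,2) (4,1) (5,0) (1,4) (0,5) (1,2) (0,1) [ray(0,-1) blocked at (2,1); ray(1,0) blocked at (4,3)]
  WN@(4,3): attacks (5,5) (3,5) (2,4) (5,1) (3,1) (2,2)
  WB@(5,1): attacks (4,2) (3,3) (2,4) (1,5) (4,0)
Union (25 distinct): (0,1) (0,3) (0,5) (1,2) (1,3) (1,4) (1,5) (2,1) (2,2) (2,3) (2,4) (2,5) (3,1) (3,2) (3,3) (3,4) (3,5) (4,0) (4,1) (4,2) (4,3) (4,5) (5,0) (5,1) (5,5)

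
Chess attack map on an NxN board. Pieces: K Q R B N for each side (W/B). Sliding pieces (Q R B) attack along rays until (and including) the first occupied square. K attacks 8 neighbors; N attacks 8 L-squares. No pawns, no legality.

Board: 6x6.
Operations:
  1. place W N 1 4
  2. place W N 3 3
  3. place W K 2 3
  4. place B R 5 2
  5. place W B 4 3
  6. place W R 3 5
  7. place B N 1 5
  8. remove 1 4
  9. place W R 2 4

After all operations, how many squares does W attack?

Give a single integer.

Op 1: place WN@(1,4)
Op 2: place WN@(3,3)
Op 3: place WK@(2,3)
Op 4: place BR@(5,2)
Op 5: place WB@(4,3)
Op 6: place WR@(3,5)
Op 7: place BN@(1,5)
Op 8: remove (1,4)
Op 9: place WR@(2,4)
Per-piece attacks for W:
  WK@(2,3): attacks (2,4) (2,2) (3,3) (1,3) (3,4) (3,2) (1,4) (1,2)
  WR@(2,4): attacks (2,5) (2,3) (3,4) (4,4) (5,4) (1,4) (0,4) [ray(0,-1) blocked at (2,3)]
  WN@(3,3): attacks (4,5) (5,4) (2,5) (1,4) (4,1) (5,2) (2,1) (1,2)
  WR@(3,5): attacks (3,4) (3,3) (4,5) (5,5) (2,5) (1,5) [ray(0,-1) blocked at (3,3); ray(-1,0) blocked at (1,5)]
  WB@(4,3): attacks (5,4) (5,2) (3,4) (2,5) (3,2) (2,1) (1,0) [ray(1,-1) blocked at (5,2)]
Union (20 distinct): (0,4) (1,0) (1,2) (1,3) (1,4) (1,5) (2,1) (2,2) (2,3) (2,4) (2,5) (3,2) (3,3) (3,4) (4,1) (4,4) (4,5) (5,2) (5,4) (5,5)

Answer: 20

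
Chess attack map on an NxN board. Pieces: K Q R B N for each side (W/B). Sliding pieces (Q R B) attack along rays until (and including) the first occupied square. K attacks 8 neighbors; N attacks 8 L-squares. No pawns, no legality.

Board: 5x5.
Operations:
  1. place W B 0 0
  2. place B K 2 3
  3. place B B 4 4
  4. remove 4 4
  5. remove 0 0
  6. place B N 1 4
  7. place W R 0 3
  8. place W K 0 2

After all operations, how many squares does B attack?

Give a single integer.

Answer: 9

Derivation:
Op 1: place WB@(0,0)
Op 2: place BK@(2,3)
Op 3: place BB@(4,4)
Op 4: remove (4,4)
Op 5: remove (0,0)
Op 6: place BN@(1,4)
Op 7: place WR@(0,3)
Op 8: place WK@(0,2)
Per-piece attacks for B:
  BN@(1,4): attacks (2,2) (3,3) (0,2)
  BK@(2,3): attacks (2,4) (2,2) (3,3) (1,3) (3,4) (3,2) (1,4) (1,2)
Union (9 distinct): (0,2) (1,2) (1,3) (1,4) (2,2) (2,4) (3,2) (3,3) (3,4)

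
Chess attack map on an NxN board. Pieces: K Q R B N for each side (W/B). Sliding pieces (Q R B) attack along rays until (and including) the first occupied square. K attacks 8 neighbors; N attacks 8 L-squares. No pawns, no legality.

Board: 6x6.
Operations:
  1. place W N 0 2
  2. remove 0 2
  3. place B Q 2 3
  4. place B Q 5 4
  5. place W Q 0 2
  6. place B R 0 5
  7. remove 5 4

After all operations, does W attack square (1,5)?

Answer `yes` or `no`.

Answer: no

Derivation:
Op 1: place WN@(0,2)
Op 2: remove (0,2)
Op 3: place BQ@(2,3)
Op 4: place BQ@(5,4)
Op 5: place WQ@(0,2)
Op 6: place BR@(0,5)
Op 7: remove (5,4)
Per-piece attacks for W:
  WQ@(0,2): attacks (0,3) (0,4) (0,5) (0,1) (0,0) (1,2) (2,2) (3,2) (4,2) (5,2) (1,3) (2,4) (3,5) (1,1) (2,0) [ray(0,1) blocked at (0,5)]
W attacks (1,5): no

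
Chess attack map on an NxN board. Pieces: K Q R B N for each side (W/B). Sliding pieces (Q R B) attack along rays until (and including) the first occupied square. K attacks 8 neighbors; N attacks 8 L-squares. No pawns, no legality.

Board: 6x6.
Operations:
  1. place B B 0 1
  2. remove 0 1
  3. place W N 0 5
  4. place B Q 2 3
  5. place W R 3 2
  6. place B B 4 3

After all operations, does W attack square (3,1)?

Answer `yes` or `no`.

Op 1: place BB@(0,1)
Op 2: remove (0,1)
Op 3: place WN@(0,5)
Op 4: place BQ@(2,3)
Op 5: place WR@(3,2)
Op 6: place BB@(4,3)
Per-piece attacks for W:
  WN@(0,5): attacks (1,3) (2,4)
  WR@(3,2): attacks (3,3) (3,4) (3,5) (3,1) (3,0) (4,2) (5,2) (2,2) (1,2) (0,2)
W attacks (3,1): yes

Answer: yes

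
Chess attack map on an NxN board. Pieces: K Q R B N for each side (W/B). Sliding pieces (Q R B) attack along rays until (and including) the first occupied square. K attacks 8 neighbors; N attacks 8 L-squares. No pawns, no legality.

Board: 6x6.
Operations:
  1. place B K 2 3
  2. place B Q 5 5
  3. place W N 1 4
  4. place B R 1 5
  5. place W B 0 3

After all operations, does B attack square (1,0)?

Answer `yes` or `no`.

Answer: no

Derivation:
Op 1: place BK@(2,3)
Op 2: place BQ@(5,5)
Op 3: place WN@(1,4)
Op 4: place BR@(1,5)
Op 5: place WB@(0,3)
Per-piece attacks for B:
  BR@(1,5): attacks (1,4) (2,5) (3,5) (4,5) (5,5) (0,5) [ray(0,-1) blocked at (1,4); ray(1,0) blocked at (5,5)]
  BK@(2,3): attacks (2,4) (2,2) (3,3) (1,3) (3,4) (3,2) (1,4) (1,2)
  BQ@(5,5): attacks (5,4) (5,3) (5,2) (5,1) (5,0) (4,5) (3,5) (2,5) (1,5) (4,4) (3,3) (2,2) (1,1) (0,0) [ray(-1,0) blocked at (1,5)]
B attacks (1,0): no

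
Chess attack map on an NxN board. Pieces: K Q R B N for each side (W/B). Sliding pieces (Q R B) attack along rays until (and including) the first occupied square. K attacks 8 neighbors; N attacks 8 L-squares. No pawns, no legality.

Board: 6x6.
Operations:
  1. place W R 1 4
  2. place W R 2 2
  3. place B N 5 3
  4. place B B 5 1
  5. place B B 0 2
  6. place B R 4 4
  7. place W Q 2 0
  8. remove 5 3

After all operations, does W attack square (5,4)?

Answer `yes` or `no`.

Op 1: place WR@(1,4)
Op 2: place WR@(2,2)
Op 3: place BN@(5,3)
Op 4: place BB@(5,1)
Op 5: place BB@(0,2)
Op 6: place BR@(4,4)
Op 7: place WQ@(2,0)
Op 8: remove (5,3)
Per-piece attacks for W:
  WR@(1,4): attacks (1,5) (1,3) (1,2) (1,1) (1,0) (2,4) (3,4) (4,4) (0,4) [ray(1,0) blocked at (4,4)]
  WQ@(2,0): attacks (2,1) (2,2) (3,0) (4,0) (5,0) (1,0) (0,0) (3,1) (4,2) (5,3) (1,1) (0,2) [ray(0,1) blocked at (2,2); ray(-1,1) blocked at (0,2)]
  WR@(2,2): attacks (2,3) (2,4) (2,5) (2,1) (2,0) (3,2) (4,2) (5,2) (1,2) (0,2) [ray(0,-1) blocked at (2,0); ray(-1,0) blocked at (0,2)]
W attacks (5,4): no

Answer: no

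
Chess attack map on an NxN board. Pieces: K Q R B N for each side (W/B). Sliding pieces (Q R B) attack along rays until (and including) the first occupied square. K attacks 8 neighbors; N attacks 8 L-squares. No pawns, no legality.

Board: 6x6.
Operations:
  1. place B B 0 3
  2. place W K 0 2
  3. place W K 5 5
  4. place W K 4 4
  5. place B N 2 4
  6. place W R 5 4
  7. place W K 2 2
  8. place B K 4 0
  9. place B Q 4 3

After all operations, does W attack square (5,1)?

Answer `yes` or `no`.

Op 1: place BB@(0,3)
Op 2: place WK@(0,2)
Op 3: place WK@(5,5)
Op 4: place WK@(4,4)
Op 5: place BN@(2,4)
Op 6: place WR@(5,4)
Op 7: place WK@(2,2)
Op 8: place BK@(4,0)
Op 9: place BQ@(4,3)
Per-piece attacks for W:
  WK@(0,2): attacks (0,3) (0,1) (1,2) (1,3) (1,1)
  WK@(2,2): attacks (2,3) (2,1) (3,2) (1,2) (3,3) (3,1) (1,3) (1,1)
  WK@(4,4): attacks (4,5) (4,3) (5,4) (3,4) (5,5) (5,3) (3,5) (3,3)
  WR@(5,4): attacks (5,5) (5,3) (5,2) (5,1) (5,0) (4,4) [ray(0,1) blocked at (5,5); ray(-1,0) blocked at (4,4)]
  WK@(5,5): attacks (5,4) (4,5) (4,4)
W attacks (5,1): yes

Answer: yes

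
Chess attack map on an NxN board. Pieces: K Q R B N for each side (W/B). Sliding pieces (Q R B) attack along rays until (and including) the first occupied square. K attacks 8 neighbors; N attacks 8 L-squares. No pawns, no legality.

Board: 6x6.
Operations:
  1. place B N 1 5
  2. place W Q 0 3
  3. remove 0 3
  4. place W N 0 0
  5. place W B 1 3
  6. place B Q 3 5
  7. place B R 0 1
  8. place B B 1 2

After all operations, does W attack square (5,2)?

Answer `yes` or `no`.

Answer: no

Derivation:
Op 1: place BN@(1,5)
Op 2: place WQ@(0,3)
Op 3: remove (0,3)
Op 4: place WN@(0,0)
Op 5: place WB@(1,3)
Op 6: place BQ@(3,5)
Op 7: place BR@(0,1)
Op 8: place BB@(1,2)
Per-piece attacks for W:
  WN@(0,0): attacks (1,2) (2,1)
  WB@(1,3): attacks (2,4) (3,5) (2,2) (3,1) (4,0) (0,4) (0,2) [ray(1,1) blocked at (3,5)]
W attacks (5,2): no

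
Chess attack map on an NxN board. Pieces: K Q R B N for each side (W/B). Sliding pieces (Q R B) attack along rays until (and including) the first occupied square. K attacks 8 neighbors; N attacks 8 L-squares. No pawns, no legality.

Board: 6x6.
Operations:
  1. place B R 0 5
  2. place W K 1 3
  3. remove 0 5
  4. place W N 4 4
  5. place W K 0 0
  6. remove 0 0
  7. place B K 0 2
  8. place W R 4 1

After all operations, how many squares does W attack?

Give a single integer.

Op 1: place BR@(0,5)
Op 2: place WK@(1,3)
Op 3: remove (0,5)
Op 4: place WN@(4,4)
Op 5: place WK@(0,0)
Op 6: remove (0,0)
Op 7: place BK@(0,2)
Op 8: place WR@(4,1)
Per-piece attacks for W:
  WK@(1,3): attacks (1,4) (1,2) (2,3) (0,3) (2,4) (2,2) (0,4) (0,2)
  WR@(4,1): attacks (4,2) (4,3) (4,4) (4,0) (5,1) (3,1) (2,1) (1,1) (0,1) [ray(0,1) blocked at (4,4)]
  WN@(4,4): attacks (2,5) (5,2) (3,2) (2,3)
Union (20 distinct): (0,1) (0,2) (0,3) (0,4) (1,1) (1,2) (1,4) (2,1) (2,2) (2,3) (2,4) (2,5) (3,1) (3,2) (4,0) (4,2) (4,3) (4,4) (5,1) (5,2)

Answer: 20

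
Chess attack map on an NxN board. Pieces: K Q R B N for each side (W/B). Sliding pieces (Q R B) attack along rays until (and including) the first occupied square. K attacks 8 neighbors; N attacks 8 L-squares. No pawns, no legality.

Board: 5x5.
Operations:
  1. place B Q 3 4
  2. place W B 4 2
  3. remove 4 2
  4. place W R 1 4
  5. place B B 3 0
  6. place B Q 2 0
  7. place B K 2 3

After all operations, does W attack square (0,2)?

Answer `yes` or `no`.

Answer: no

Derivation:
Op 1: place BQ@(3,4)
Op 2: place WB@(4,2)
Op 3: remove (4,2)
Op 4: place WR@(1,4)
Op 5: place BB@(3,0)
Op 6: place BQ@(2,0)
Op 7: place BK@(2,3)
Per-piece attacks for W:
  WR@(1,4): attacks (1,3) (1,2) (1,1) (1,0) (2,4) (3,4) (0,4) [ray(1,0) blocked at (3,4)]
W attacks (0,2): no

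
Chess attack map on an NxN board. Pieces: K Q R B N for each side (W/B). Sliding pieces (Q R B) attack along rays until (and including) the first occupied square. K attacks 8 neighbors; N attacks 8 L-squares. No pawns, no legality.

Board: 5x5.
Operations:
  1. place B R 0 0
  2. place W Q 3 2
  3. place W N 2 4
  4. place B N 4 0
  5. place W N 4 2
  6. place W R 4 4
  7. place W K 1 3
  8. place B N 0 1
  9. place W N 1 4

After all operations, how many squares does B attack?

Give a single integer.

Answer: 9

Derivation:
Op 1: place BR@(0,0)
Op 2: place WQ@(3,2)
Op 3: place WN@(2,4)
Op 4: place BN@(4,0)
Op 5: place WN@(4,2)
Op 6: place WR@(4,4)
Op 7: place WK@(1,3)
Op 8: place BN@(0,1)
Op 9: place WN@(1,4)
Per-piece attacks for B:
  BR@(0,0): attacks (0,1) (1,0) (2,0) (3,0) (4,0) [ray(0,1) blocked at (0,1); ray(1,0) blocked at (4,0)]
  BN@(0,1): attacks (1,3) (2,2) (2,0)
  BN@(4,0): attacks (3,2) (2,1)
Union (9 distinct): (0,1) (1,0) (1,3) (2,0) (2,1) (2,2) (3,0) (3,2) (4,0)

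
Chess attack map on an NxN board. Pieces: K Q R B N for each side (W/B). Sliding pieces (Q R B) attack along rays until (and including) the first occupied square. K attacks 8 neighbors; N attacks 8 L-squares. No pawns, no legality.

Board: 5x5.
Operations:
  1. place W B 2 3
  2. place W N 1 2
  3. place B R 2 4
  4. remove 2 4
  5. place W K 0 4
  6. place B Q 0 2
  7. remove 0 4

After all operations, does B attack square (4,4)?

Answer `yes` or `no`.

Op 1: place WB@(2,3)
Op 2: place WN@(1,2)
Op 3: place BR@(2,4)
Op 4: remove (2,4)
Op 5: place WK@(0,4)
Op 6: place BQ@(0,2)
Op 7: remove (0,4)
Per-piece attacks for B:
  BQ@(0,2): attacks (0,3) (0,4) (0,1) (0,0) (1,2) (1,3) (2,4) (1,1) (2,0) [ray(1,0) blocked at (1,2)]
B attacks (4,4): no

Answer: no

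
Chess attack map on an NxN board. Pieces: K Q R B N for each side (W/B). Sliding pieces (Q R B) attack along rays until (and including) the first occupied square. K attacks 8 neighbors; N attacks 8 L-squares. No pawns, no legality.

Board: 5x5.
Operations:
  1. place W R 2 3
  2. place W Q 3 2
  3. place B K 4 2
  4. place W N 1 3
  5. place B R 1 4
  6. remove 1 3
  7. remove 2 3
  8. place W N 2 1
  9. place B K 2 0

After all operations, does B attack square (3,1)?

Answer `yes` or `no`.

Op 1: place WR@(2,3)
Op 2: place WQ@(3,2)
Op 3: place BK@(4,2)
Op 4: place WN@(1,3)
Op 5: place BR@(1,4)
Op 6: remove (1,3)
Op 7: remove (2,3)
Op 8: place WN@(2,1)
Op 9: place BK@(2,0)
Per-piece attacks for B:
  BR@(1,4): attacks (1,3) (1,2) (1,1) (1,0) (2,4) (3,4) (4,4) (0,4)
  BK@(2,0): attacks (2,1) (3,0) (1,0) (3,1) (1,1)
  BK@(4,2): attacks (4,3) (4,1) (3,2) (3,3) (3,1)
B attacks (3,1): yes

Answer: yes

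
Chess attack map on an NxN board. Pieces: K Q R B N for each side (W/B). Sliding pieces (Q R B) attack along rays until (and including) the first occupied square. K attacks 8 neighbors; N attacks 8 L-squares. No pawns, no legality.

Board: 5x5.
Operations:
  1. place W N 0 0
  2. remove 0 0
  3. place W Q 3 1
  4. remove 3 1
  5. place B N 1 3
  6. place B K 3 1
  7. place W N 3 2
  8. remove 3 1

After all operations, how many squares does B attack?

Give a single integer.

Op 1: place WN@(0,0)
Op 2: remove (0,0)
Op 3: place WQ@(3,1)
Op 4: remove (3,1)
Op 5: place BN@(1,3)
Op 6: place BK@(3,1)
Op 7: place WN@(3,2)
Op 8: remove (3,1)
Per-piece attacks for B:
  BN@(1,3): attacks (3,4) (2,1) (3,2) (0,1)
Union (4 distinct): (0,1) (2,1) (3,2) (3,4)

Answer: 4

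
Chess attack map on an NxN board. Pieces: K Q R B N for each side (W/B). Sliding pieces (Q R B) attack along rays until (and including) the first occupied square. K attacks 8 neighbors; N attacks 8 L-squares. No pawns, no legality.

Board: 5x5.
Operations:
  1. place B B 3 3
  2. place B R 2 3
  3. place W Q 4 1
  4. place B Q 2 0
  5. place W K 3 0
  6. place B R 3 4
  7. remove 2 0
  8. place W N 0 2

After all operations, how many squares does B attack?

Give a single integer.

Answer: 13

Derivation:
Op 1: place BB@(3,3)
Op 2: place BR@(2,3)
Op 3: place WQ@(4,1)
Op 4: place BQ@(2,0)
Op 5: place WK@(3,0)
Op 6: place BR@(3,4)
Op 7: remove (2,0)
Op 8: place WN@(0,2)
Per-piece attacks for B:
  BR@(2,3): attacks (2,4) (2,2) (2,1) (2,0) (3,3) (1,3) (0,3) [ray(1,0) blocked at (3,3)]
  BB@(3,3): attacks (4,4) (4,2) (2,4) (2,2) (1,1) (0,0)
  BR@(3,4): attacks (3,3) (4,4) (2,4) (1,4) (0,4) [ray(0,-1) blocked at (3,3)]
Union (13 distinct): (0,0) (0,3) (0,4) (1,1) (1,3) (1,4) (2,0) (2,1) (2,2) (2,4) (3,3) (4,2) (4,4)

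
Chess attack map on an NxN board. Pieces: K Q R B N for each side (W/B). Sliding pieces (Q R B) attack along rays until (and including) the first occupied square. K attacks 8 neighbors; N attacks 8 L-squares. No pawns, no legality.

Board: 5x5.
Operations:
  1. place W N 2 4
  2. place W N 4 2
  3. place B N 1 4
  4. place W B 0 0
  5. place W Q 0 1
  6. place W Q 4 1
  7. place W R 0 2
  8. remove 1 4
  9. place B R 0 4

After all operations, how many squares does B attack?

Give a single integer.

Op 1: place WN@(2,4)
Op 2: place WN@(4,2)
Op 3: place BN@(1,4)
Op 4: place WB@(0,0)
Op 5: place WQ@(0,1)
Op 6: place WQ@(4,1)
Op 7: place WR@(0,2)
Op 8: remove (1,4)
Op 9: place BR@(0,4)
Per-piece attacks for B:
  BR@(0,4): attacks (0,3) (0,2) (1,4) (2,4) [ray(0,-1) blocked at (0,2); ray(1,0) blocked at (2,4)]
Union (4 distinct): (0,2) (0,3) (1,4) (2,4)

Answer: 4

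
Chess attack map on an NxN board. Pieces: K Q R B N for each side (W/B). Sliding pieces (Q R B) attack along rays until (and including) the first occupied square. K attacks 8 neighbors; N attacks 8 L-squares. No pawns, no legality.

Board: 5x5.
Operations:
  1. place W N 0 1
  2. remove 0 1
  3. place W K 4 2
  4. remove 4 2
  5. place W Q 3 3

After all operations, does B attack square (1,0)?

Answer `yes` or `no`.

Op 1: place WN@(0,1)
Op 2: remove (0,1)
Op 3: place WK@(4,2)
Op 4: remove (4,2)
Op 5: place WQ@(3,3)
Per-piece attacks for B:
B attacks (1,0): no

Answer: no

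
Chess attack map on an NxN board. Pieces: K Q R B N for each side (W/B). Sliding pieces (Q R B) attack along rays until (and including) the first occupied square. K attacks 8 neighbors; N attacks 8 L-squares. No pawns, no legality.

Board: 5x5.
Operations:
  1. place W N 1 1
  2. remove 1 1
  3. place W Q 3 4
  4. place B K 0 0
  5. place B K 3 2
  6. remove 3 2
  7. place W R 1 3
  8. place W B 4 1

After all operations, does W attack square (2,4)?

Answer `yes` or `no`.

Op 1: place WN@(1,1)
Op 2: remove (1,1)
Op 3: place WQ@(3,4)
Op 4: place BK@(0,0)
Op 5: place BK@(3,2)
Op 6: remove (3,2)
Op 7: place WR@(1,3)
Op 8: place WB@(4,1)
Per-piece attacks for W:
  WR@(1,3): attacks (1,4) (1,2) (1,1) (1,0) (2,3) (3,3) (4,3) (0,3)
  WQ@(3,4): attacks (3,3) (3,2) (3,1) (3,0) (4,4) (2,4) (1,4) (0,4) (4,3) (2,3) (1,2) (0,1)
  WB@(4,1): attacks (3,2) (2,3) (1,4) (3,0)
W attacks (2,4): yes

Answer: yes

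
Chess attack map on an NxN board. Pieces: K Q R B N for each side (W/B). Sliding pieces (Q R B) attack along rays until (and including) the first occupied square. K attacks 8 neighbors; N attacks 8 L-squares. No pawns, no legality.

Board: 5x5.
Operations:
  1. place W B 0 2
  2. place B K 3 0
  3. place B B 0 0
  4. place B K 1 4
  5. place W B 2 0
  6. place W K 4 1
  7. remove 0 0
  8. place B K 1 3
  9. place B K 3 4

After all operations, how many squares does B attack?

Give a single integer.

Op 1: place WB@(0,2)
Op 2: place BK@(3,0)
Op 3: place BB@(0,0)
Op 4: place BK@(1,4)
Op 5: place WB@(2,0)
Op 6: place WK@(4,1)
Op 7: remove (0,0)
Op 8: place BK@(1,3)
Op 9: place BK@(3,4)
Per-piece attacks for B:
  BK@(1,3): attacks (1,4) (1,2) (2,3) (0,3) (2,4) (2,2) (0,4) (0,2)
  BK@(1,4): attacks (1,3) (2,4) (0,4) (2,3) (0,3)
  BK@(3,0): attacks (3,1) (4,0) (2,0) (4,1) (2,1)
  BK@(3,4): attacks (3,3) (4,4) (2,4) (4,3) (2,3)
Union (17 distinct): (0,2) (0,3) (0,4) (1,2) (1,3) (1,4) (2,0) (2,1) (2,2) (2,3) (2,4) (3,1) (3,3) (4,0) (4,1) (4,3) (4,4)

Answer: 17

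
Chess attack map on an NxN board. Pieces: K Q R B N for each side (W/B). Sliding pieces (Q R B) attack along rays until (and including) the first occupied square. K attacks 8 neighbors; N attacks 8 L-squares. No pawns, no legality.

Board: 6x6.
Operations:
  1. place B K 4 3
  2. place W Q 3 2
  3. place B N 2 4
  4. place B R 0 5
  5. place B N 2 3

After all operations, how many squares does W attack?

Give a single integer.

Answer: 16

Derivation:
Op 1: place BK@(4,3)
Op 2: place WQ@(3,2)
Op 3: place BN@(2,4)
Op 4: place BR@(0,5)
Op 5: place BN@(2,3)
Per-piece attacks for W:
  WQ@(3,2): attacks (3,3) (3,4) (3,5) (3,1) (3,0) (4,2) (5,2) (2,2) (1,2) (0,2) (4,3) (4,1) (5,0) (2,3) (2,1) (1,0) [ray(1,1) blocked at (4,3); ray(-1,1) blocked at (2,3)]
Union (16 distinct): (0,2) (1,0) (1,2) (2,1) (2,2) (2,3) (3,0) (3,1) (3,3) (3,4) (3,5) (4,1) (4,2) (4,3) (5,0) (5,2)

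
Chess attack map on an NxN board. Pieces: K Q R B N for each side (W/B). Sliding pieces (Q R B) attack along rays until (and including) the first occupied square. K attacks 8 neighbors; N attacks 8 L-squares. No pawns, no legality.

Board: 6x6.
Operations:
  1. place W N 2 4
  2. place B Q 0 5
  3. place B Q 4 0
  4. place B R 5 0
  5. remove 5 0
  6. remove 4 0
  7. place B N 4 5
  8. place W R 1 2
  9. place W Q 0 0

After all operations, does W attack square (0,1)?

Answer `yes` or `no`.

Answer: yes

Derivation:
Op 1: place WN@(2,4)
Op 2: place BQ@(0,5)
Op 3: place BQ@(4,0)
Op 4: place BR@(5,0)
Op 5: remove (5,0)
Op 6: remove (4,0)
Op 7: place BN@(4,5)
Op 8: place WR@(1,2)
Op 9: place WQ@(0,0)
Per-piece attacks for W:
  WQ@(0,0): attacks (0,1) (0,2) (0,3) (0,4) (0,5) (1,0) (2,0) (3,0) (4,0) (5,0) (1,1) (2,2) (3,3) (4,4) (5,5) [ray(0,1) blocked at (0,5)]
  WR@(1,2): attacks (1,3) (1,4) (1,5) (1,1) (1,0) (2,2) (3,2) (4,2) (5,2) (0,2)
  WN@(2,4): attacks (4,5) (0,5) (3,2) (4,3) (1,2) (0,3)
W attacks (0,1): yes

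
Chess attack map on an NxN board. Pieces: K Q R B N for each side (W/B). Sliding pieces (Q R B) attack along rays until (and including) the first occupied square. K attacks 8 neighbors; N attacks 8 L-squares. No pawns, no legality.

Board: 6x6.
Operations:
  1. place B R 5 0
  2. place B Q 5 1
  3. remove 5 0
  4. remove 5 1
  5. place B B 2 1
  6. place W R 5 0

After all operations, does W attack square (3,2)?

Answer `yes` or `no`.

Op 1: place BR@(5,0)
Op 2: place BQ@(5,1)
Op 3: remove (5,0)
Op 4: remove (5,1)
Op 5: place BB@(2,1)
Op 6: place WR@(5,0)
Per-piece attacks for W:
  WR@(5,0): attacks (5,1) (5,2) (5,3) (5,4) (5,5) (4,0) (3,0) (2,0) (1,0) (0,0)
W attacks (3,2): no

Answer: no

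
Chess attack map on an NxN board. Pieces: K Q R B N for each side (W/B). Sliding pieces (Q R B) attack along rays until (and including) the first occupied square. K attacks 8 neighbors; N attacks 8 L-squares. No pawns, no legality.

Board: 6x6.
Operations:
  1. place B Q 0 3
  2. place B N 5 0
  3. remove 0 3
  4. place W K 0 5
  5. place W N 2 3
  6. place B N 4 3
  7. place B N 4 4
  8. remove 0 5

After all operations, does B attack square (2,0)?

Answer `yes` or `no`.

Op 1: place BQ@(0,3)
Op 2: place BN@(5,0)
Op 3: remove (0,3)
Op 4: place WK@(0,5)
Op 5: place WN@(2,3)
Op 6: place BN@(4,3)
Op 7: place BN@(4,4)
Op 8: remove (0,5)
Per-piece attacks for B:
  BN@(4,3): attacks (5,5) (3,5) (2,4) (5,1) (3,1) (2,2)
  BN@(4,4): attacks (2,5) (5,2) (3,2) (2,3)
  BN@(5,0): attacks (4,2) (3,1)
B attacks (2,0): no

Answer: no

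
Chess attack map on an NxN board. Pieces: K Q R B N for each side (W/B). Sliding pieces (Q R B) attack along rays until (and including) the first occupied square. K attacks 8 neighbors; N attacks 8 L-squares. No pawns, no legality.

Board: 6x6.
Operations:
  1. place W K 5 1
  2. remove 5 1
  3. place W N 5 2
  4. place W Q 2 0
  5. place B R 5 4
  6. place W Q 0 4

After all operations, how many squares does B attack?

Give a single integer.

Answer: 8

Derivation:
Op 1: place WK@(5,1)
Op 2: remove (5,1)
Op 3: place WN@(5,2)
Op 4: place WQ@(2,0)
Op 5: place BR@(5,4)
Op 6: place WQ@(0,4)
Per-piece attacks for B:
  BR@(5,4): attacks (5,5) (5,3) (5,2) (4,4) (3,4) (2,4) (1,4) (0,4) [ray(0,-1) blocked at (5,2); ray(-1,0) blocked at (0,4)]
Union (8 distinct): (0,4) (1,4) (2,4) (3,4) (4,4) (5,2) (5,3) (5,5)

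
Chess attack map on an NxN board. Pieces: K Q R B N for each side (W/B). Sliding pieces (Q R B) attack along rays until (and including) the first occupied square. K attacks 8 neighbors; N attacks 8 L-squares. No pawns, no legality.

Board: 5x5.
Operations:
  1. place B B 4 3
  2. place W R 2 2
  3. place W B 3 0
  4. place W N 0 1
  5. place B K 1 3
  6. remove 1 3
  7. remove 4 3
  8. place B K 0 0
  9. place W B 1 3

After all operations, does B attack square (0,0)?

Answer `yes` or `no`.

Answer: no

Derivation:
Op 1: place BB@(4,3)
Op 2: place WR@(2,2)
Op 3: place WB@(3,0)
Op 4: place WN@(0,1)
Op 5: place BK@(1,3)
Op 6: remove (1,3)
Op 7: remove (4,3)
Op 8: place BK@(0,0)
Op 9: place WB@(1,3)
Per-piece attacks for B:
  BK@(0,0): attacks (0,1) (1,0) (1,1)
B attacks (0,0): no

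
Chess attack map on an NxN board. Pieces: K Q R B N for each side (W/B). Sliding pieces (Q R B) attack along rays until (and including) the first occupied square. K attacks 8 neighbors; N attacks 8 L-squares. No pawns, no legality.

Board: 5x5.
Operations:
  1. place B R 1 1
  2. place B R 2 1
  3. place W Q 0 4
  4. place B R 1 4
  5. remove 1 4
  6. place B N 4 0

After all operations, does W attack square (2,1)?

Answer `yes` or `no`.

Op 1: place BR@(1,1)
Op 2: place BR@(2,1)
Op 3: place WQ@(0,4)
Op 4: place BR@(1,4)
Op 5: remove (1,4)
Op 6: place BN@(4,0)
Per-piece attacks for W:
  WQ@(0,4): attacks (0,3) (0,2) (0,1) (0,0) (1,4) (2,4) (3,4) (4,4) (1,3) (2,2) (3,1) (4,0) [ray(1,-1) blocked at (4,0)]
W attacks (2,1): no

Answer: no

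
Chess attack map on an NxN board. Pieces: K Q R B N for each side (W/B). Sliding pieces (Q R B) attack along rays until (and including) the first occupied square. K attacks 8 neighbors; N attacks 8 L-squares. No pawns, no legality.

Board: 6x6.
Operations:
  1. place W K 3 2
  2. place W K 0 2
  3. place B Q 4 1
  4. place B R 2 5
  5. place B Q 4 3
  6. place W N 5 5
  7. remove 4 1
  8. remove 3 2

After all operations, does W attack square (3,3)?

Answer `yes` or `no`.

Answer: no

Derivation:
Op 1: place WK@(3,2)
Op 2: place WK@(0,2)
Op 3: place BQ@(4,1)
Op 4: place BR@(2,5)
Op 5: place BQ@(4,3)
Op 6: place WN@(5,5)
Op 7: remove (4,1)
Op 8: remove (3,2)
Per-piece attacks for W:
  WK@(0,2): attacks (0,3) (0,1) (1,2) (1,3) (1,1)
  WN@(5,5): attacks (4,3) (3,4)
W attacks (3,3): no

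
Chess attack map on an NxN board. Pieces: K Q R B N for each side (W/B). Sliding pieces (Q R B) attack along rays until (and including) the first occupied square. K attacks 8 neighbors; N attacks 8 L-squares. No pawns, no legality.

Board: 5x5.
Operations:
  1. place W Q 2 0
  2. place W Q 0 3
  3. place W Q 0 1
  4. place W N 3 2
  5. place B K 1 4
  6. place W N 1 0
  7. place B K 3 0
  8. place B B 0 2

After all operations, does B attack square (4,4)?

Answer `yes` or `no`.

Op 1: place WQ@(2,0)
Op 2: place WQ@(0,3)
Op 3: place WQ@(0,1)
Op 4: place WN@(3,2)
Op 5: place BK@(1,4)
Op 6: place WN@(1,0)
Op 7: place BK@(3,0)
Op 8: place BB@(0,2)
Per-piece attacks for B:
  BB@(0,2): attacks (1,3) (2,4) (1,1) (2,0) [ray(1,-1) blocked at (2,0)]
  BK@(1,4): attacks (1,3) (2,4) (0,4) (2,3) (0,3)
  BK@(3,0): attacks (3,1) (4,0) (2,0) (4,1) (2,1)
B attacks (4,4): no

Answer: no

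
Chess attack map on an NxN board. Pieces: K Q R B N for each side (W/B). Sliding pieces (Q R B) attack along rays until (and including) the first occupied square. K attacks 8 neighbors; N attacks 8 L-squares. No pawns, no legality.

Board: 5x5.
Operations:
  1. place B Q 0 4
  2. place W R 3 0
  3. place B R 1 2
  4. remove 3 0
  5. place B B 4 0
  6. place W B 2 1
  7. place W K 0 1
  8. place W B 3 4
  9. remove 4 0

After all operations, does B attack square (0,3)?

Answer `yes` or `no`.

Op 1: place BQ@(0,4)
Op 2: place WR@(3,0)
Op 3: place BR@(1,2)
Op 4: remove (3,0)
Op 5: place BB@(4,0)
Op 6: place WB@(2,1)
Op 7: place WK@(0,1)
Op 8: place WB@(3,4)
Op 9: remove (4,0)
Per-piece attacks for B:
  BQ@(0,4): attacks (0,3) (0,2) (0,1) (1,4) (2,4) (3,4) (1,3) (2,2) (3,1) (4,0) [ray(0,-1) blocked at (0,1); ray(1,0) blocked at (3,4)]
  BR@(1,2): attacks (1,3) (1,4) (1,1) (1,0) (2,2) (3,2) (4,2) (0,2)
B attacks (0,3): yes

Answer: yes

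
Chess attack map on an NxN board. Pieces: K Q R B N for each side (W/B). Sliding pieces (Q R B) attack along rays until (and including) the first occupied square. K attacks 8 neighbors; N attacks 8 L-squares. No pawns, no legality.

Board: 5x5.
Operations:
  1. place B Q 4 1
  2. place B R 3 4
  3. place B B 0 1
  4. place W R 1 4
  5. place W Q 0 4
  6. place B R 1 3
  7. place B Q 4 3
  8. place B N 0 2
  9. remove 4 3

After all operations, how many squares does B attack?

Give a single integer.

Op 1: place BQ@(4,1)
Op 2: place BR@(3,4)
Op 3: place BB@(0,1)
Op 4: place WR@(1,4)
Op 5: place WQ@(0,4)
Op 6: place BR@(1,3)
Op 7: place BQ@(4,3)
Op 8: place BN@(0,2)
Op 9: remove (4,3)
Per-piece attacks for B:
  BB@(0,1): attacks (1,2) (2,3) (3,4) (1,0) [ray(1,1) blocked at (3,4)]
  BN@(0,2): attacks (1,4) (2,3) (1,0) (2,1)
  BR@(1,3): attacks (1,4) (1,2) (1,1) (1,0) (2,3) (3,3) (4,3) (0,3) [ray(0,1) blocked at (1,4)]
  BR@(3,4): attacks (3,3) (3,2) (3,1) (3,0) (4,4) (2,4) (1,4) [ray(-1,0) blocked at (1,4)]
  BQ@(4,1): attacks (4,2) (4,3) (4,4) (4,0) (3,1) (2,1) (1,1) (0,1) (3,2) (2,3) (1,4) (3,0) [ray(-1,0) blocked at (0,1); ray(-1,1) blocked at (1,4)]
Union (18 distinct): (0,1) (0,3) (1,0) (1,1) (1,2) (1,4) (2,1) (2,3) (2,4) (3,0) (3,1) (3,2) (3,3) (3,4) (4,0) (4,2) (4,3) (4,4)

Answer: 18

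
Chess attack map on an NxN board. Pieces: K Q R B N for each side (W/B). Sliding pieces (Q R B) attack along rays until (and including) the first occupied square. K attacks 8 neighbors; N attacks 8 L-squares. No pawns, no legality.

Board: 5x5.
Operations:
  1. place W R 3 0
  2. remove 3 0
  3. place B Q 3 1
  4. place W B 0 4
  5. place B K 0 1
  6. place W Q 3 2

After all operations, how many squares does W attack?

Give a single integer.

Op 1: place WR@(3,0)
Op 2: remove (3,0)
Op 3: place BQ@(3,1)
Op 4: place WB@(0,4)
Op 5: place BK@(0,1)
Op 6: place WQ@(3,2)
Per-piece attacks for W:
  WB@(0,4): attacks (1,3) (2,2) (3,1) [ray(1,-1) blocked at (3,1)]
  WQ@(3,2): attacks (3,3) (3,4) (3,1) (4,2) (2,2) (1,2) (0,2) (4,3) (4,1) (2,3) (1,4) (2,1) (1,0) [ray(0,-1) blocked at (3,1)]
Union (14 distinct): (0,2) (1,0) (1,2) (1,3) (1,4) (2,1) (2,2) (2,3) (3,1) (3,3) (3,4) (4,1) (4,2) (4,3)

Answer: 14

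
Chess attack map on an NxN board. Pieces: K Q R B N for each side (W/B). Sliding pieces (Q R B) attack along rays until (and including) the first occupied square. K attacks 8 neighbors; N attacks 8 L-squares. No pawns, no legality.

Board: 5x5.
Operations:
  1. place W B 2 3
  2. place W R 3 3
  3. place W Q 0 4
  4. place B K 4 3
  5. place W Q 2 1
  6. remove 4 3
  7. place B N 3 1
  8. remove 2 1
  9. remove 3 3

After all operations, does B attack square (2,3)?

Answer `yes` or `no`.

Answer: yes

Derivation:
Op 1: place WB@(2,3)
Op 2: place WR@(3,3)
Op 3: place WQ@(0,4)
Op 4: place BK@(4,3)
Op 5: place WQ@(2,1)
Op 6: remove (4,3)
Op 7: place BN@(3,1)
Op 8: remove (2,1)
Op 9: remove (3,3)
Per-piece attacks for B:
  BN@(3,1): attacks (4,3) (2,3) (1,2) (1,0)
B attacks (2,3): yes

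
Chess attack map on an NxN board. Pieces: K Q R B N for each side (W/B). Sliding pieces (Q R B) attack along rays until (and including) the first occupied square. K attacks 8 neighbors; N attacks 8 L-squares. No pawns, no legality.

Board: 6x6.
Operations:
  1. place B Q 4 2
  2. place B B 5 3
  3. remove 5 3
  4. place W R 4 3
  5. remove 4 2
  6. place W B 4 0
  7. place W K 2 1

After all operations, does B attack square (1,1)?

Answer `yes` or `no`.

Answer: no

Derivation:
Op 1: place BQ@(4,2)
Op 2: place BB@(5,3)
Op 3: remove (5,3)
Op 4: place WR@(4,3)
Op 5: remove (4,2)
Op 6: place WB@(4,0)
Op 7: place WK@(2,1)
Per-piece attacks for B:
B attacks (1,1): no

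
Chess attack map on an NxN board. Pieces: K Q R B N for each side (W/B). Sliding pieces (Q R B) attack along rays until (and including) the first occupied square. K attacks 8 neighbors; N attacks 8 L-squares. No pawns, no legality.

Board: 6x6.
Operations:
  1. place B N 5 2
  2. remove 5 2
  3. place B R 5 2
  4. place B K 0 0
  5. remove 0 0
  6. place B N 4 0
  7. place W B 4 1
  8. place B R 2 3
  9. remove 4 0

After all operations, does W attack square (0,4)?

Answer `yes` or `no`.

Op 1: place BN@(5,2)
Op 2: remove (5,2)
Op 3: place BR@(5,2)
Op 4: place BK@(0,0)
Op 5: remove (0,0)
Op 6: place BN@(4,0)
Op 7: place WB@(4,1)
Op 8: place BR@(2,3)
Op 9: remove (4,0)
Per-piece attacks for W:
  WB@(4,1): attacks (5,2) (5,0) (3,2) (2,3) (3,0) [ray(1,1) blocked at (5,2); ray(-1,1) blocked at (2,3)]
W attacks (0,4): no

Answer: no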